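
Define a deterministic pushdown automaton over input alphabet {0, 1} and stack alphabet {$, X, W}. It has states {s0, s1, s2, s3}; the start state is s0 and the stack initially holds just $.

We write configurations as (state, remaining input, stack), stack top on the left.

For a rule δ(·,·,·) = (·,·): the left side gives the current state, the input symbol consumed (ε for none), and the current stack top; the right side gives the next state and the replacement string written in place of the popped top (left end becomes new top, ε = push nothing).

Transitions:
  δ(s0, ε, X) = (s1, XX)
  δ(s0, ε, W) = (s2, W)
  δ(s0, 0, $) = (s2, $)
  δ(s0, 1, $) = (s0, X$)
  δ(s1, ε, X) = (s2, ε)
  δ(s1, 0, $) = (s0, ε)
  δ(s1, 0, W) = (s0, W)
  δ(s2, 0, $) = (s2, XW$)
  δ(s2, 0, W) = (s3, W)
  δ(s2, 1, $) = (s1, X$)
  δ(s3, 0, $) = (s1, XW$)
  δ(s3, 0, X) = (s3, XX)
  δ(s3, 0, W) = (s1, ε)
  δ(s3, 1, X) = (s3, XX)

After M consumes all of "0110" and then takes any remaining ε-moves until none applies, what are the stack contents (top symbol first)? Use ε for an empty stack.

XW$

(s0, 0110, $)
  read 0, top $: go to s2, push $ → (s2, 110, $)
  read 1, top $: go to s1, push X$ → (s1, 10, X$)
  ε-move, top X: go to s2, push ε → (s2, 10, $)
  read 1, top $: go to s1, push X$ → (s1, 0, X$)
  ε-move, top X: go to s2, push ε → (s2, 0, $)
  read 0, top $: go to s2, push XW$ → (s2, ε, XW$)
All input consumed in state s2 with stack XW$.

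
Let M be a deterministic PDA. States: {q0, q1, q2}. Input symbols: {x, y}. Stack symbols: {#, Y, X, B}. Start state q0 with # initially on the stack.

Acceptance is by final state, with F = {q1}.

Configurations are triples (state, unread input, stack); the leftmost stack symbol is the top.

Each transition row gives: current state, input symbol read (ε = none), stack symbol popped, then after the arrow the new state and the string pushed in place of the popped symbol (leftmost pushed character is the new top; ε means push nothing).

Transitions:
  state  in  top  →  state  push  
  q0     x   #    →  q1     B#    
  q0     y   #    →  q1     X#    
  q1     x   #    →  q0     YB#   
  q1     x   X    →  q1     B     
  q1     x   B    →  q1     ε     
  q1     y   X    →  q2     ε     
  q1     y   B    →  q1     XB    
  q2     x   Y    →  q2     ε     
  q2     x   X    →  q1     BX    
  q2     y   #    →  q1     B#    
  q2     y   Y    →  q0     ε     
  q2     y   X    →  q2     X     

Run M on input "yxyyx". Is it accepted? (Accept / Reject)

(q0, yxyyx, #)
  read y, top #: go to q1, push X# → (q1, xyyx, X#)
  read x, top X: go to q1, push B → (q1, yyx, B#)
  read y, top B: go to q1, push XB → (q1, yx, XB#)
  read y, top X: go to q2, push ε → (q2, x, B#)
No transition applies at (q2, x, B#); input not fully consumed.

Reject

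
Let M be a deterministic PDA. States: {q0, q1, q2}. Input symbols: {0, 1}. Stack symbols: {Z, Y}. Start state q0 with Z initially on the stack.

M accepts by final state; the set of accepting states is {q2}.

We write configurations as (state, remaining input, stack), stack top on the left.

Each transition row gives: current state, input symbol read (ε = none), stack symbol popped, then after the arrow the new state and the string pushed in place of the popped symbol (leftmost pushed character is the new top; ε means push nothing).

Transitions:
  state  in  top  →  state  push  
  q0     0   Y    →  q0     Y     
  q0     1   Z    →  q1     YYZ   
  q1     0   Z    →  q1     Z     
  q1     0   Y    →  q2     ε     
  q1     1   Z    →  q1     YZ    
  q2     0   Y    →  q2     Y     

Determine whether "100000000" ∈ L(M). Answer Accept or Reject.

Accept

(q0, 100000000, Z)
  read 1, top Z: go to q1, push YYZ → (q1, 00000000, YYZ)
  read 0, top Y: go to q2, push ε → (q2, 0000000, YZ)
  read 0, top Y: go to q2, push Y → (q2, 000000, YZ)
  read 0, top Y: go to q2, push Y → (q2, 00000, YZ)
  read 0, top Y: go to q2, push Y → (q2, 0000, YZ)
  read 0, top Y: go to q2, push Y → (q2, 000, YZ)
  read 0, top Y: go to q2, push Y → (q2, 00, YZ)
  read 0, top Y: go to q2, push Y → (q2, 0, YZ)
  read 0, top Y: go to q2, push Y → (q2, ε, YZ)
All input consumed; state q2 ∈ F.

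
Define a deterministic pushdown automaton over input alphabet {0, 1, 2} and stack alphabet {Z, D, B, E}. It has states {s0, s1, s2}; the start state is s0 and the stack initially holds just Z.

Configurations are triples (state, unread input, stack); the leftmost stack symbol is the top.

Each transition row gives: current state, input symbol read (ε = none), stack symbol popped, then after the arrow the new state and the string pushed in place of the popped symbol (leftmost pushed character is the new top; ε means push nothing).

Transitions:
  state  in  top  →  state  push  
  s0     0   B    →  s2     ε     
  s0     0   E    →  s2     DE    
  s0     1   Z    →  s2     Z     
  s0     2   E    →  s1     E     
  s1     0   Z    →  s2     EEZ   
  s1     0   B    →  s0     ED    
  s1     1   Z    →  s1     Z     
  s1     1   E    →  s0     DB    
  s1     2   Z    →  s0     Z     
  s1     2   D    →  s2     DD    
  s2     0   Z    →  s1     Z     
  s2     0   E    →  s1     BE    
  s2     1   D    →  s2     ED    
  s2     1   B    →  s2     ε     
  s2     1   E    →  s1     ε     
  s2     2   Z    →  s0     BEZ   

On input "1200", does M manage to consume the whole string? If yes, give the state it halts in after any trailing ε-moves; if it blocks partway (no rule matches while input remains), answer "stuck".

(s0, 1200, Z) ⊢ (s2, 200, Z) ⊢ (s0, 00, BEZ) ⊢ (s2, 0, EZ) ⊢ (s1, ε, BEZ)
All input consumed; M is in state s1.

s1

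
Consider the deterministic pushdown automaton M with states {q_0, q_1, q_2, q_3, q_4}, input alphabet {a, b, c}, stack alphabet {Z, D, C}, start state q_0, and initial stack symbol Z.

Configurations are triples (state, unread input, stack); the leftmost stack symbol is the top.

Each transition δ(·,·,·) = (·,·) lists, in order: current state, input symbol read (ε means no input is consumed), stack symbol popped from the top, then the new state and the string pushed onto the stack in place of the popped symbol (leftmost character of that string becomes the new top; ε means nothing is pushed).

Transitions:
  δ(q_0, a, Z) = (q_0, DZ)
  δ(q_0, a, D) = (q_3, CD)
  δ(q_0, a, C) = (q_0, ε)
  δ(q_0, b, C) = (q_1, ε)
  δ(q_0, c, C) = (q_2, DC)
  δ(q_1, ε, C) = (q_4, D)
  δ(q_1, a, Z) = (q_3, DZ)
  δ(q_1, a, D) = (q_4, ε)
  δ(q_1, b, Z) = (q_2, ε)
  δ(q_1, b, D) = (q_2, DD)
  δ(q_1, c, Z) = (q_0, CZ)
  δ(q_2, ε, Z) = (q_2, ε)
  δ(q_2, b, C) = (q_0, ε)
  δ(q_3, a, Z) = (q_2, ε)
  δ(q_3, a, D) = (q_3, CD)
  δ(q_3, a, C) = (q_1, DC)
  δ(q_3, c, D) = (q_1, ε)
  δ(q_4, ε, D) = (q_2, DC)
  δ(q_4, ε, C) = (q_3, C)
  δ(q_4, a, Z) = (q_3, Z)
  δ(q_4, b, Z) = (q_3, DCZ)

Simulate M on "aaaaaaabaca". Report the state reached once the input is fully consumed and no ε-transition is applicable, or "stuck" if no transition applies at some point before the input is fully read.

(q_0, aaaaaaabaca, Z)
  read a, top Z: go to q_0, push DZ → (q_0, aaaaaabaca, DZ)
  read a, top D: go to q_3, push CD → (q_3, aaaaabaca, CDZ)
  read a, top C: go to q_1, push DC → (q_1, aaaabaca, DCDZ)
  read a, top D: go to q_4, push ε → (q_4, aaabaca, CDZ)
  ε-move, top C: go to q_3, push C → (q_3, aaabaca, CDZ)
  read a, top C: go to q_1, push DC → (q_1, aabaca, DCDZ)
  read a, top D: go to q_4, push ε → (q_4, abaca, CDZ)
  ε-move, top C: go to q_3, push C → (q_3, abaca, CDZ)
  read a, top C: go to q_1, push DC → (q_1, baca, DCDZ)
  read b, top D: go to q_2, push DD → (q_2, aca, DDCDZ)
No transition for (q_2, a, top D); M blocks with input aca remaining.

stuck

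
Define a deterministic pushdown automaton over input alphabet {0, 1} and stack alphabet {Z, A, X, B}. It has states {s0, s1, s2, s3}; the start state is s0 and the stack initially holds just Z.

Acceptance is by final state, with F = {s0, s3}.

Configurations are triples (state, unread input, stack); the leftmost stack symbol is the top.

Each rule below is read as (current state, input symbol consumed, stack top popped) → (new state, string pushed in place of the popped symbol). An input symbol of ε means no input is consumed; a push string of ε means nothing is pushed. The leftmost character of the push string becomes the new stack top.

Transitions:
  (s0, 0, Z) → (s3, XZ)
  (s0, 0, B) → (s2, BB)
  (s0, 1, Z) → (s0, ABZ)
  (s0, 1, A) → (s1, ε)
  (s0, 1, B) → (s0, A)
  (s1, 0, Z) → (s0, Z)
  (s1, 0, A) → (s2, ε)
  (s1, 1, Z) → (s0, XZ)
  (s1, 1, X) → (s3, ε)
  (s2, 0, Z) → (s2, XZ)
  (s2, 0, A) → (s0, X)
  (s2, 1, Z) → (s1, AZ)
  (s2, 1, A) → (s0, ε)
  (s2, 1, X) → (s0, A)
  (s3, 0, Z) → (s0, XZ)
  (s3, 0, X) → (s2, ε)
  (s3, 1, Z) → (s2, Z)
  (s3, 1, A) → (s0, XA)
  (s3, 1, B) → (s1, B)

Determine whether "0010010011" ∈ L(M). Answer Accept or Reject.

(s0, 0010010011, Z)
  read 0, top Z: go to s3, push XZ → (s3, 010010011, XZ)
  read 0, top X: go to s2, push ε → (s2, 10010011, Z)
  read 1, top Z: go to s1, push AZ → (s1, 0010011, AZ)
  read 0, top A: go to s2, push ε → (s2, 010011, Z)
  read 0, top Z: go to s2, push XZ → (s2, 10011, XZ)
  read 1, top X: go to s0, push A → (s0, 0011, AZ)
No transition applies at (s0, 0011, AZ); input not fully consumed.

Reject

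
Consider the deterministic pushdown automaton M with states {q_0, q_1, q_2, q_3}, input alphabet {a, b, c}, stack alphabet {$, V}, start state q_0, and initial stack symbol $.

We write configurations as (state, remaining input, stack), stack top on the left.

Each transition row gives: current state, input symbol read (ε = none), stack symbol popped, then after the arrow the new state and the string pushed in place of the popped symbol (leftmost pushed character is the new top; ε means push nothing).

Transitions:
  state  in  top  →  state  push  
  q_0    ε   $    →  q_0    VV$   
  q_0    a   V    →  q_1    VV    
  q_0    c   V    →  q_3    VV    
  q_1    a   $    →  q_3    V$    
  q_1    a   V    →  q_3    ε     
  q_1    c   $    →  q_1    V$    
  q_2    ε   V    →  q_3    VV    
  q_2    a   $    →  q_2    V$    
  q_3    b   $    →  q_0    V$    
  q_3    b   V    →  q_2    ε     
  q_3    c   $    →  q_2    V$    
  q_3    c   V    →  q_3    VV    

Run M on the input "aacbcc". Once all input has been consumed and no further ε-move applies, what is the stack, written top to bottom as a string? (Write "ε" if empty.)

VVVVV$

(q_0, aacbcc, $)
  ε-move, top $: go to q_0, push VV$ → (q_0, aacbcc, VV$)
  read a, top V: go to q_1, push VV → (q_1, acbcc, VVV$)
  read a, top V: go to q_3, push ε → (q_3, cbcc, VV$)
  read c, top V: go to q_3, push VV → (q_3, bcc, VVV$)
  read b, top V: go to q_2, push ε → (q_2, cc, VV$)
  ε-move, top V: go to q_3, push VV → (q_3, cc, VVV$)
  read c, top V: go to q_3, push VV → (q_3, c, VVVV$)
  read c, top V: go to q_3, push VV → (q_3, ε, VVVVV$)
All input consumed in state q_3 with stack VVVVV$.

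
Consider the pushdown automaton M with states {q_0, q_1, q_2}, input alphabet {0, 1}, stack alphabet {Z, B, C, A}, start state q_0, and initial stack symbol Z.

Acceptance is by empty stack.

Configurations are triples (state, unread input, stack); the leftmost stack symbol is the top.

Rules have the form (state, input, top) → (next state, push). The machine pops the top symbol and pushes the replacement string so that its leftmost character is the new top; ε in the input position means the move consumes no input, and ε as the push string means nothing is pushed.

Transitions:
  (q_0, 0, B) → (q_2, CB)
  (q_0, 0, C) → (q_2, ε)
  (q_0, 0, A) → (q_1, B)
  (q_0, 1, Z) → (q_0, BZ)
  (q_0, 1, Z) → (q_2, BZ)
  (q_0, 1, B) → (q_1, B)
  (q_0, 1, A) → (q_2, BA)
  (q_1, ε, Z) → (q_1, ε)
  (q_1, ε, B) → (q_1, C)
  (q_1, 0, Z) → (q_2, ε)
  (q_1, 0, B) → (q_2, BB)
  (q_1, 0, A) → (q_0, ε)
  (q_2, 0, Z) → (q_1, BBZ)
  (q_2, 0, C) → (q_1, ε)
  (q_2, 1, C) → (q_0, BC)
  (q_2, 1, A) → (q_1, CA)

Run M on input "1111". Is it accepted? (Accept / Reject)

Reject

No computation consumes all input and empties the stack.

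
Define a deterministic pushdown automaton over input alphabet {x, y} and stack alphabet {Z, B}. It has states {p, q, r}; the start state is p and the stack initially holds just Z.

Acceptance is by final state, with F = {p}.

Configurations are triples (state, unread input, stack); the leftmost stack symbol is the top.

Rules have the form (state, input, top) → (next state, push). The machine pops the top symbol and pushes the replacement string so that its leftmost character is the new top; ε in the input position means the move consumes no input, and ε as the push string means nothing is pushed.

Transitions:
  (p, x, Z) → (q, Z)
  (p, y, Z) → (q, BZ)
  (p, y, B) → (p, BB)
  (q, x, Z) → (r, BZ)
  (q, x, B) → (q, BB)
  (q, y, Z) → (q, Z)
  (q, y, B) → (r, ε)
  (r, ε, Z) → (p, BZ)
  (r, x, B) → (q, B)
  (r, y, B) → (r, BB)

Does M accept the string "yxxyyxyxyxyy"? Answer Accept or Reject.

(p, yxxyyxyxyxyy, Z) ⊢ (q, xxyyxyxyxyy, BZ) ⊢ (q, xyyxyxyxyy, BBZ) ⊢ (q, yyxyxyxyy, BBBZ) ⊢ (r, yxyxyxyy, BBZ) ⊢ (r, xyxyxyy, BBBZ) ⊢ (q, yxyxyy, BBBZ) ⊢ (r, xyxyy, BBZ) ⊢ (q, yxyy, BBZ) ⊢ (r, xyy, BZ) ⊢ (q, yy, BZ) ⊢ (r, y, Z) ⊢ (p, y, BZ) ⊢ (p, ε, BBZ)
All input consumed; state p ∈ F.

Accept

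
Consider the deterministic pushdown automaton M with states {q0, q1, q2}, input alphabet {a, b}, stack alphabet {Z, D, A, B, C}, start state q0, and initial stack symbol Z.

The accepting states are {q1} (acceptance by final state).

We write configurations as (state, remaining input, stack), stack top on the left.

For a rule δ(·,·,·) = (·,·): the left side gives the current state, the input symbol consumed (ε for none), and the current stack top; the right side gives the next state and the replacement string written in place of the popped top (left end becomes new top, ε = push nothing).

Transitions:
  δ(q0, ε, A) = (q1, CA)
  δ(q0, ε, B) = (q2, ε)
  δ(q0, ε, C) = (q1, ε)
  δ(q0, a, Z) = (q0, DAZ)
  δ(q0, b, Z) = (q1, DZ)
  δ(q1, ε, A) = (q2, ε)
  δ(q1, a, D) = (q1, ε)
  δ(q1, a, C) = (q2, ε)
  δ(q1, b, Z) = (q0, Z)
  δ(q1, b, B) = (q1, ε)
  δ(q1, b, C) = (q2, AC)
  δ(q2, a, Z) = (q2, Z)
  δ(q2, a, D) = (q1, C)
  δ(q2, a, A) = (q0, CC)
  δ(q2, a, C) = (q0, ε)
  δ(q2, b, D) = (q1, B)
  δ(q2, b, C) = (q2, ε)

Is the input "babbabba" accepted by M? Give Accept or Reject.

(q0, babbabba, Z)
  read b, top Z: go to q1, push DZ → (q1, abbabba, DZ)
  read a, top D: go to q1, push ε → (q1, bbabba, Z)
  read b, top Z: go to q0, push Z → (q0, babba, Z)
  read b, top Z: go to q1, push DZ → (q1, abba, DZ)
  read a, top D: go to q1, push ε → (q1, bba, Z)
  read b, top Z: go to q0, push Z → (q0, ba, Z)
  read b, top Z: go to q1, push DZ → (q1, a, DZ)
  read a, top D: go to q1, push ε → (q1, ε, Z)
All input consumed; state q1 ∈ F.

Accept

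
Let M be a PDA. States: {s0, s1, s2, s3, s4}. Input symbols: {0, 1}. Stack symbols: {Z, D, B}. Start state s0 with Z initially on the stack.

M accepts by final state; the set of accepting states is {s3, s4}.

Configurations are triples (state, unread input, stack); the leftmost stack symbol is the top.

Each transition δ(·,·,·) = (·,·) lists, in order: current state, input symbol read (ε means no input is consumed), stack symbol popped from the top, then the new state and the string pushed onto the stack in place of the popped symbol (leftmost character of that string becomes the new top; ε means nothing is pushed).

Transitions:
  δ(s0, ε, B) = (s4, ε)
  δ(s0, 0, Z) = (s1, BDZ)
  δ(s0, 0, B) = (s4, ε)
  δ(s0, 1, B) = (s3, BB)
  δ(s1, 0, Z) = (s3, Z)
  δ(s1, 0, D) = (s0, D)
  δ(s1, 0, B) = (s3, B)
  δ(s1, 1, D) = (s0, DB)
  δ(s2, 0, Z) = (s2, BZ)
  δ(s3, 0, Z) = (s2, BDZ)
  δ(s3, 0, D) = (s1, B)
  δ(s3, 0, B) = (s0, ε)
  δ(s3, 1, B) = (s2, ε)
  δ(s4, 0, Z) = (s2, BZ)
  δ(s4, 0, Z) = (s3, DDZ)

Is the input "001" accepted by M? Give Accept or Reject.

No computation consumes all input and reaches a final state.

Reject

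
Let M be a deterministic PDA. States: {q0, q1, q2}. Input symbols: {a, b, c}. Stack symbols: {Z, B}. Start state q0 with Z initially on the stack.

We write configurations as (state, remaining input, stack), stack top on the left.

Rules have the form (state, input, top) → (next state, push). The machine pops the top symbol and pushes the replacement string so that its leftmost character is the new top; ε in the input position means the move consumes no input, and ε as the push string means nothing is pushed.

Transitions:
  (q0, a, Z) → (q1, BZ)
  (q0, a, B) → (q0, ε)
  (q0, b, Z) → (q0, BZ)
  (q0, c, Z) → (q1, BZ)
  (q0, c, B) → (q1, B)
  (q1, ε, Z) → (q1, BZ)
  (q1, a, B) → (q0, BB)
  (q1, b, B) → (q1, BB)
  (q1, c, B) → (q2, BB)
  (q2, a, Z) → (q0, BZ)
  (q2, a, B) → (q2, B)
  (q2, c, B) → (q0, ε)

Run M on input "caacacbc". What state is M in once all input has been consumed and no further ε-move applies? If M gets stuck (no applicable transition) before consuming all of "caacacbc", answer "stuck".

(q0, caacacbc, Z) ⊢ (q1, aacacbc, BZ) ⊢ (q0, acacbc, BBZ) ⊢ (q0, cacbc, BZ) ⊢ (q1, acbc, BZ) ⊢ (q0, cbc, BBZ) ⊢ (q1, bc, BBZ) ⊢ (q1, c, BBBZ) ⊢ (q2, ε, BBBBZ)
All input consumed; M is in state q2.

q2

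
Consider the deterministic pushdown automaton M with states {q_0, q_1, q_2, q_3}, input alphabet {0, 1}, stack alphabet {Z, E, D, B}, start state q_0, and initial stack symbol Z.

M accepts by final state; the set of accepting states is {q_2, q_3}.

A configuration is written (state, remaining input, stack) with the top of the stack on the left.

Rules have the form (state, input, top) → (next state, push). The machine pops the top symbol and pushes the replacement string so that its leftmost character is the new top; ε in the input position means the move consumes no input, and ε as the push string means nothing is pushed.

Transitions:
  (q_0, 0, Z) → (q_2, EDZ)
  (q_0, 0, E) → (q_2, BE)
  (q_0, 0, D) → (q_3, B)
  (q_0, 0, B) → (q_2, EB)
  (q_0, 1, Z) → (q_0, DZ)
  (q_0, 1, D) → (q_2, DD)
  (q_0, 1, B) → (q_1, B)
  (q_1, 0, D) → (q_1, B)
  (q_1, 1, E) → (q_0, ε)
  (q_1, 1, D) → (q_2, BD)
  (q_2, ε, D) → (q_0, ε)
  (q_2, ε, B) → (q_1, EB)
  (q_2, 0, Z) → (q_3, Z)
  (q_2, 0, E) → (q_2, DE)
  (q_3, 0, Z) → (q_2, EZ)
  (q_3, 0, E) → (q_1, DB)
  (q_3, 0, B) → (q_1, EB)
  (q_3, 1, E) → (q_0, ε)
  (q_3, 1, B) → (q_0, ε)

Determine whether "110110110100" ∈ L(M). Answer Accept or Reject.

Accept

(q_0, 110110110100, Z)
  read 1, top Z: go to q_0, push DZ → (q_0, 10110110100, DZ)
  read 1, top D: go to q_2, push DD → (q_2, 0110110100, DDZ)
  ε-move, top D: go to q_0, push ε → (q_0, 0110110100, DZ)
  read 0, top D: go to q_3, push B → (q_3, 110110100, BZ)
  read 1, top B: go to q_0, push ε → (q_0, 10110100, Z)
  read 1, top Z: go to q_0, push DZ → (q_0, 0110100, DZ)
  read 0, top D: go to q_3, push B → (q_3, 110100, BZ)
  read 1, top B: go to q_0, push ε → (q_0, 10100, Z)
  read 1, top Z: go to q_0, push DZ → (q_0, 0100, DZ)
  read 0, top D: go to q_3, push B → (q_3, 100, BZ)
  read 1, top B: go to q_0, push ε → (q_0, 00, Z)
  read 0, top Z: go to q_2, push EDZ → (q_2, 0, EDZ)
  read 0, top E: go to q_2, push DE → (q_2, ε, DEDZ)
All input consumed; state q_2 ∈ F.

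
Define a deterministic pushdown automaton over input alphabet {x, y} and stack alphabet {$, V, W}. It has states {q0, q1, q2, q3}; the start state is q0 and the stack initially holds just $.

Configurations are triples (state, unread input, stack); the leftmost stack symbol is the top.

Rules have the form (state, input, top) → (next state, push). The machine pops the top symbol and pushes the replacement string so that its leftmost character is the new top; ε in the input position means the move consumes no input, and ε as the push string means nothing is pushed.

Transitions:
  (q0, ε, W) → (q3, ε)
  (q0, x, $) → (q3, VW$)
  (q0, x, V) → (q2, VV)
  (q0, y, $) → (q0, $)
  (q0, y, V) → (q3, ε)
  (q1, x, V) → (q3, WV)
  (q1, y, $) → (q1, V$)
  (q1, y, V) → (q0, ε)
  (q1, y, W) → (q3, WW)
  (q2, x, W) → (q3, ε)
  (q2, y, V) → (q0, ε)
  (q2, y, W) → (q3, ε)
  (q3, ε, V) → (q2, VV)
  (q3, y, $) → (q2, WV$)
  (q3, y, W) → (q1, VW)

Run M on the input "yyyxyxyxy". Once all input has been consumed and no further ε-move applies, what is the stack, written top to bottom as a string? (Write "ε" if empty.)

(q0, yyyxyxyxy, $) ⊢ (q0, yyxyxyxy, $) ⊢ (q0, yxyxyxy, $) ⊢ (q0, xyxyxy, $) ⊢ (q3, yxyxy, VW$) ⊢ (q2, yxyxy, VVW$) ⊢ (q0, xyxy, VW$) ⊢ (q2, yxy, VVW$) ⊢ (q0, xy, VW$) ⊢ (q2, y, VVW$) ⊢ (q0, ε, VW$)
All input consumed in state q0 with stack VW$.

VW$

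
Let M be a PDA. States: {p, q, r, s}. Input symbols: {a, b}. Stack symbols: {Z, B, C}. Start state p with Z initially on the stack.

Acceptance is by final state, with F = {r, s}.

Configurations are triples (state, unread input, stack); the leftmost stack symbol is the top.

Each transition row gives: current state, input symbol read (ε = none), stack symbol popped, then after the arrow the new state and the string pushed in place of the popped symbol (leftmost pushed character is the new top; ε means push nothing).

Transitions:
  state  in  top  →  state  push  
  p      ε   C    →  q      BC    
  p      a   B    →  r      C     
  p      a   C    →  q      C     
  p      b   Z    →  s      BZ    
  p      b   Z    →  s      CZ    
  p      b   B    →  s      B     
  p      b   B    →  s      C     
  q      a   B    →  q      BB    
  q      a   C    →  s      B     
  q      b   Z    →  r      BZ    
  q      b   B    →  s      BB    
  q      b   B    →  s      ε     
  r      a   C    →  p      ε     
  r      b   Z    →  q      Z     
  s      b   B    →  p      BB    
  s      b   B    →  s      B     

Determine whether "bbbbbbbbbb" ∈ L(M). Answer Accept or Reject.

Accept

One accepting computation: (p, bbbbbbbbbb, Z) ⊢ (s, bbbbbbbbb, BZ) ⊢ (p, bbbbbbbb, BBZ) ⊢ (s, bbbbbbb, BBZ) ⊢ (p, bbbbbb, BBBZ) ⊢ (s, bbbbb, BBBZ) ⊢ (p, bbbb, BBBBZ) ⊢ (s, bbb, BBBBZ) ⊢ (p, bb, BBBBBZ) ⊢ (s, b, BBBBBZ) ⊢ (s, ε, BBBBBZ)
All input consumed and state s ∈ F.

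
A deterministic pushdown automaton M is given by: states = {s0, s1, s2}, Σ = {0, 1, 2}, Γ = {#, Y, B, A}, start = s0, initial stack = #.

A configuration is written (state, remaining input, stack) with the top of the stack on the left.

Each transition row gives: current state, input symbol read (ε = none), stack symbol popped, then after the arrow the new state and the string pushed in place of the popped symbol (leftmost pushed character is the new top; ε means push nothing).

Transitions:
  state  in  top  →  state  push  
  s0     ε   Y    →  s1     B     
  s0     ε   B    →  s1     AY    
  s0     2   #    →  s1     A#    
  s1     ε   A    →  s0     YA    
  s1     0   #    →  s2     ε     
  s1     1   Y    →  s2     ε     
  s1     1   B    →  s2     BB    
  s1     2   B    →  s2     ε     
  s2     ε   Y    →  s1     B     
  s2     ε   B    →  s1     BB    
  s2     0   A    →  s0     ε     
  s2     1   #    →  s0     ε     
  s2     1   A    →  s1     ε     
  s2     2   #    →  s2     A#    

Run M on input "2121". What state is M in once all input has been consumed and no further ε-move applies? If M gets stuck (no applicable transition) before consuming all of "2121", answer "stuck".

(s0, 2121, #)
  read 2, top #: go to s1, push A# → (s1, 121, A#)
  ε-move, top A: go to s0, push YA → (s0, 121, YA#)
  ε-move, top Y: go to s1, push B → (s1, 121, BA#)
  read 1, top B: go to s2, push BB → (s2, 21, BBA#)
  ε-move, top B: go to s1, push BB → (s1, 21, BBBA#)
  read 2, top B: go to s2, push ε → (s2, 1, BBA#)
  ε-move, top B: go to s1, push BB → (s1, 1, BBBA#)
  read 1, top B: go to s2, push BB → (s2, ε, BBBBA#)
  ε-move, top B: go to s1, push BB → (s1, ε, BBBBBA#)
All input consumed; M is in state s1.

s1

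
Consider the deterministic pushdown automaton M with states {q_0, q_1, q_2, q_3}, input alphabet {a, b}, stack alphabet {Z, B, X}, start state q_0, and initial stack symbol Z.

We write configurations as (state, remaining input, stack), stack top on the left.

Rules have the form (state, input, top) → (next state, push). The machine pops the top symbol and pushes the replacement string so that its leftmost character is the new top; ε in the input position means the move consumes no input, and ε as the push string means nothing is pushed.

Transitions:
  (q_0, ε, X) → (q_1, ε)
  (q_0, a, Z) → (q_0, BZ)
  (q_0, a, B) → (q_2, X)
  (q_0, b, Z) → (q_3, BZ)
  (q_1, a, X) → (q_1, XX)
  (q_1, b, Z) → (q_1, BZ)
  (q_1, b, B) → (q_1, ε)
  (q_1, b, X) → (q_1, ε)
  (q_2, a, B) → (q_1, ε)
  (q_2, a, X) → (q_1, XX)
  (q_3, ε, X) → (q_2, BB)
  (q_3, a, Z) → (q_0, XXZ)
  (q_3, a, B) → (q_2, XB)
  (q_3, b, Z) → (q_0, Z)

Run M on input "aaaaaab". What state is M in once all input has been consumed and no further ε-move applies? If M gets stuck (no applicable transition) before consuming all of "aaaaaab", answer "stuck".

(q_0, aaaaaab, Z) ⊢ (q_0, aaaaab, BZ) ⊢ (q_2, aaaab, XZ) ⊢ (q_1, aaab, XXZ) ⊢ (q_1, aab, XXXZ) ⊢ (q_1, ab, XXXXZ) ⊢ (q_1, b, XXXXXZ) ⊢ (q_1, ε, XXXXZ)
All input consumed; M is in state q_1.

q_1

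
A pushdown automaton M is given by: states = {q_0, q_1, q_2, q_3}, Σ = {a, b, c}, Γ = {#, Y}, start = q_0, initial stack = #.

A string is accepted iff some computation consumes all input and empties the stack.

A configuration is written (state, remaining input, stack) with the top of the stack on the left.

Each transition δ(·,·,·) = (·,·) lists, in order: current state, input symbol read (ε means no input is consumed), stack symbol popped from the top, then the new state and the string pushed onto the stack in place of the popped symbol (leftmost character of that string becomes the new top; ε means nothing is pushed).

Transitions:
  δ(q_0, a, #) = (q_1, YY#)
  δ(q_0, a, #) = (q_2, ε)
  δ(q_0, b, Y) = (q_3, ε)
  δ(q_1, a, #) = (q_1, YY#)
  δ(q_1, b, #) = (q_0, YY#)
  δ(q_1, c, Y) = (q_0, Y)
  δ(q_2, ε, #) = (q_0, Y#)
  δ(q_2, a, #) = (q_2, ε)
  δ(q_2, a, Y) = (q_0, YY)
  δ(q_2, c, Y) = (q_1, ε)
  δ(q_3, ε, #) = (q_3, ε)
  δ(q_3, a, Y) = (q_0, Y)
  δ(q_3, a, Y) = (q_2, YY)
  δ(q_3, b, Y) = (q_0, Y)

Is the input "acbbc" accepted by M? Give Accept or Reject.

No computation consumes all input and empties the stack.

Reject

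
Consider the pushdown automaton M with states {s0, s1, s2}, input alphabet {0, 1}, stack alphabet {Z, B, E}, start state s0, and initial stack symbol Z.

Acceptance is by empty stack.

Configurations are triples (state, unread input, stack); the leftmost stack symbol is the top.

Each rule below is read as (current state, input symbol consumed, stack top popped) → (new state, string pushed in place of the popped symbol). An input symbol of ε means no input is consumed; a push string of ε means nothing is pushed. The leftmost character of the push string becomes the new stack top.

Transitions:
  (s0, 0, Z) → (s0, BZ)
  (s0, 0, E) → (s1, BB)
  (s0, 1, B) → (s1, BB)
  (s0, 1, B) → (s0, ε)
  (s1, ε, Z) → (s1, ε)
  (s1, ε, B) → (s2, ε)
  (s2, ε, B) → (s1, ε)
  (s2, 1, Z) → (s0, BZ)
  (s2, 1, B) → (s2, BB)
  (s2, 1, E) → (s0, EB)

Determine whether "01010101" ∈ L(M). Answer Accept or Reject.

Accept

One accepting computation: (s0, 01010101, Z) ⊢ (s0, 1010101, BZ) ⊢ (s0, 010101, Z) ⊢ (s0, 10101, BZ) ⊢ (s0, 0101, Z) ⊢ (s0, 101, BZ) ⊢ (s0, 01, Z) ⊢ (s0, 1, BZ) ⊢ (s1, ε, BBZ) ⊢ (s2, ε, BZ) ⊢ (s1, ε, Z) ⊢ (s1, ε, ε)
All input consumed and the stack is empty.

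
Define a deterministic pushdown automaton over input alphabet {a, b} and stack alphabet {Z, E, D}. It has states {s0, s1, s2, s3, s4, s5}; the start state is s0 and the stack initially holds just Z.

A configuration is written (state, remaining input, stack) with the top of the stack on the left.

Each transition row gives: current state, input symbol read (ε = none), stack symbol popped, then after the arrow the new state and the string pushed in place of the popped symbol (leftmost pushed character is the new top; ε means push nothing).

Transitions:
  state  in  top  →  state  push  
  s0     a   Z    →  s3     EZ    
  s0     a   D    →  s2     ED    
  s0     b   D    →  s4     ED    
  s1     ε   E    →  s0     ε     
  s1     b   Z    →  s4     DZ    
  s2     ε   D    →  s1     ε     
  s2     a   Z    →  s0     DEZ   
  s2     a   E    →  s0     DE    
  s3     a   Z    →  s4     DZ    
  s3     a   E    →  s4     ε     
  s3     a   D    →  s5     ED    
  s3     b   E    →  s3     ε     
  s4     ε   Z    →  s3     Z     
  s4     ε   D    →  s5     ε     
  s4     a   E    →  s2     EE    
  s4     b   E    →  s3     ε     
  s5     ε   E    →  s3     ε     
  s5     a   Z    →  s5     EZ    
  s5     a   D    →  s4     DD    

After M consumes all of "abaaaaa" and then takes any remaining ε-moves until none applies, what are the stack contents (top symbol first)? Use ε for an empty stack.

(s0, abaaaaa, Z)
  read a, top Z: go to s3, push EZ → (s3, baaaaa, EZ)
  read b, top E: go to s3, push ε → (s3, aaaaa, Z)
  read a, top Z: go to s4, push DZ → (s4, aaaa, DZ)
  ε-move, top D: go to s5, push ε → (s5, aaaa, Z)
  read a, top Z: go to s5, push EZ → (s5, aaa, EZ)
  ε-move, top E: go to s3, push ε → (s3, aaa, Z)
  read a, top Z: go to s4, push DZ → (s4, aa, DZ)
  ε-move, top D: go to s5, push ε → (s5, aa, Z)
  read a, top Z: go to s5, push EZ → (s5, a, EZ)
  ε-move, top E: go to s3, push ε → (s3, a, Z)
  read a, top Z: go to s4, push DZ → (s4, ε, DZ)
  ε-move, top D: go to s5, push ε → (s5, ε, Z)
All input consumed in state s5 with stack Z.

Z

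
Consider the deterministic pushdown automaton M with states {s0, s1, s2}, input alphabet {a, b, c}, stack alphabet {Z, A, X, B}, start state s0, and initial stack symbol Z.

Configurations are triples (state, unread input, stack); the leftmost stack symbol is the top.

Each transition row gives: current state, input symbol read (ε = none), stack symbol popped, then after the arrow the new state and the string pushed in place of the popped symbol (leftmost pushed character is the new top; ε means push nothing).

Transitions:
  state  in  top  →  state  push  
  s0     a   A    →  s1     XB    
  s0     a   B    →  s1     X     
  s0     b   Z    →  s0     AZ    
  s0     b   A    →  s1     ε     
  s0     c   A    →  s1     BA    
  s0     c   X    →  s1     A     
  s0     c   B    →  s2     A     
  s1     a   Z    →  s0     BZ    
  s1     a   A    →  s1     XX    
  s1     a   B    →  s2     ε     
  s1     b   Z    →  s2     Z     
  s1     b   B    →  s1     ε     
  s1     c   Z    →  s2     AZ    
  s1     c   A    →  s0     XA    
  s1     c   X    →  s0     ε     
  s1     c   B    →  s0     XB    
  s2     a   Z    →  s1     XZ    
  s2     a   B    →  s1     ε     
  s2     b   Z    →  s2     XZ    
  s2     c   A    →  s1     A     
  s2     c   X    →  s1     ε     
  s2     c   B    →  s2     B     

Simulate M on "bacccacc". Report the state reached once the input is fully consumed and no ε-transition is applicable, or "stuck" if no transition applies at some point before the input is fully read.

(s0, bacccacc, Z)
  read b, top Z: go to s0, push AZ → (s0, acccacc, AZ)
  read a, top A: go to s1, push XB → (s1, cccacc, XBZ)
  read c, top X: go to s0, push ε → (s0, ccacc, BZ)
  read c, top B: go to s2, push A → (s2, cacc, AZ)
  read c, top A: go to s1, push A → (s1, acc, AZ)
  read a, top A: go to s1, push XX → (s1, cc, XXZ)
  read c, top X: go to s0, push ε → (s0, c, XZ)
  read c, top X: go to s1, push A → (s1, ε, AZ)
All input consumed; M is in state s1.

s1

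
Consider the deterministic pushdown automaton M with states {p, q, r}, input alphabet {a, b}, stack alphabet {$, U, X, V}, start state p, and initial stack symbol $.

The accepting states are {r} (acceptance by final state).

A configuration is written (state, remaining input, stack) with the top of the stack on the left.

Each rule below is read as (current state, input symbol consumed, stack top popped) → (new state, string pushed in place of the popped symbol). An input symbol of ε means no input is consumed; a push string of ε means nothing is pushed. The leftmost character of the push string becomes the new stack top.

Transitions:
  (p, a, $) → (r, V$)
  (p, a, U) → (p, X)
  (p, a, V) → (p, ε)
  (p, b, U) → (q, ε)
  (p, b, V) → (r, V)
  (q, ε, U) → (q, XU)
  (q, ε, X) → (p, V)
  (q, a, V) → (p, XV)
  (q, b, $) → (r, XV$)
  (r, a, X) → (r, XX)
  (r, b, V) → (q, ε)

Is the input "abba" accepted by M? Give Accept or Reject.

(p, abba, $)
  read a, top $: go to r, push V$ → (r, bba, V$)
  read b, top V: go to q, push ε → (q, ba, $)
  read b, top $: go to r, push XV$ → (r, a, XV$)
  read a, top X: go to r, push XX → (r, ε, XXV$)
All input consumed; state r ∈ F.

Accept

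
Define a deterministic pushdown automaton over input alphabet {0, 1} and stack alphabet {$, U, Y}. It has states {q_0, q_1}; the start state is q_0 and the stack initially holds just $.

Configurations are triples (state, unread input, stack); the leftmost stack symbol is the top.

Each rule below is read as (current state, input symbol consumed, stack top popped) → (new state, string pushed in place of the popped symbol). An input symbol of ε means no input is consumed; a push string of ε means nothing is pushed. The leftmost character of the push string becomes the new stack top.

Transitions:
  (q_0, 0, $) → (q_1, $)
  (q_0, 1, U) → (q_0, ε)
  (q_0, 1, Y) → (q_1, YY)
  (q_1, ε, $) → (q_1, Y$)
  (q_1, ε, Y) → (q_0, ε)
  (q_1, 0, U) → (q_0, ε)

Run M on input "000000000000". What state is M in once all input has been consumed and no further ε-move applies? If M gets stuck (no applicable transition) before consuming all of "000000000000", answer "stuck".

q_0

(q_0, 000000000000, $)
  read 0, top $: go to q_1, push $ → (q_1, 00000000000, $)
  ε-move, top $: go to q_1, push Y$ → (q_1, 00000000000, Y$)
  ε-move, top Y: go to q_0, push ε → (q_0, 00000000000, $)
  read 0, top $: go to q_1, push $ → (q_1, 0000000000, $)
  ε-move, top $: go to q_1, push Y$ → (q_1, 0000000000, Y$)
  ε-move, top Y: go to q_0, push ε → (q_0, 0000000000, $)
  read 0, top $: go to q_1, push $ → (q_1, 000000000, $)
  ε-move, top $: go to q_1, push Y$ → (q_1, 000000000, Y$)
  ε-move, top Y: go to q_0, push ε → (q_0, 000000000, $)
  read 0, top $: go to q_1, push $ → (q_1, 00000000, $)
  ε-move, top $: go to q_1, push Y$ → (q_1, 00000000, Y$)
  ε-move, top Y: go to q_0, push ε → (q_0, 00000000, $)
  read 0, top $: go to q_1, push $ → (q_1, 0000000, $)
  ε-move, top $: go to q_1, push Y$ → (q_1, 0000000, Y$)
  ε-move, top Y: go to q_0, push ε → (q_0, 0000000, $)
  read 0, top $: go to q_1, push $ → (q_1, 000000, $)
  ε-move, top $: go to q_1, push Y$ → (q_1, 000000, Y$)
  ε-move, top Y: go to q_0, push ε → (q_0, 000000, $)
  read 0, top $: go to q_1, push $ → (q_1, 00000, $)
  ε-move, top $: go to q_1, push Y$ → (q_1, 00000, Y$)
  ε-move, top Y: go to q_0, push ε → (q_0, 00000, $)
  read 0, top $: go to q_1, push $ → (q_1, 0000, $)
  ε-move, top $: go to q_1, push Y$ → (q_1, 0000, Y$)
  ε-move, top Y: go to q_0, push ε → (q_0, 0000, $)
  read 0, top $: go to q_1, push $ → (q_1, 000, $)
  ε-move, top $: go to q_1, push Y$ → (q_1, 000, Y$)
  ε-move, top Y: go to q_0, push ε → (q_0, 000, $)
  read 0, top $: go to q_1, push $ → (q_1, 00, $)
  ε-move, top $: go to q_1, push Y$ → (q_1, 00, Y$)
  ε-move, top Y: go to q_0, push ε → (q_0, 00, $)
  read 0, top $: go to q_1, push $ → (q_1, 0, $)
  ε-move, top $: go to q_1, push Y$ → (q_1, 0, Y$)
  ε-move, top Y: go to q_0, push ε → (q_0, 0, $)
  read 0, top $: go to q_1, push $ → (q_1, ε, $)
  ε-move, top $: go to q_1, push Y$ → (q_1, ε, Y$)
  ε-move, top Y: go to q_0, push ε → (q_0, ε, $)
All input consumed; M is in state q_0.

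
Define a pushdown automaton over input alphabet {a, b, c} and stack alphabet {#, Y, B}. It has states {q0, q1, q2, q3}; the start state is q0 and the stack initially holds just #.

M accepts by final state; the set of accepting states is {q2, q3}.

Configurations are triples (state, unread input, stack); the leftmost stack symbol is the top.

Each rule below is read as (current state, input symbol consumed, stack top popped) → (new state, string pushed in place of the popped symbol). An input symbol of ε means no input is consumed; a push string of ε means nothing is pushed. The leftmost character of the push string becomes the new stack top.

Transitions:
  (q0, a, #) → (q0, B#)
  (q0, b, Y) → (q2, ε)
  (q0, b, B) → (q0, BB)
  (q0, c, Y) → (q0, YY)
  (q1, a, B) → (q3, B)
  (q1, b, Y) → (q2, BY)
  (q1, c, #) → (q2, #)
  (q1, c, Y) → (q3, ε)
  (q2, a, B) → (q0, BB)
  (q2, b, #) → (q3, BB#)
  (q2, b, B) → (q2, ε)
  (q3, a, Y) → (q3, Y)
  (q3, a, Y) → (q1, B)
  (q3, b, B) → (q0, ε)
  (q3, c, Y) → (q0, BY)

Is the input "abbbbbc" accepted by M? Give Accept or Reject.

No computation consumes all input and reaches a final state.

Reject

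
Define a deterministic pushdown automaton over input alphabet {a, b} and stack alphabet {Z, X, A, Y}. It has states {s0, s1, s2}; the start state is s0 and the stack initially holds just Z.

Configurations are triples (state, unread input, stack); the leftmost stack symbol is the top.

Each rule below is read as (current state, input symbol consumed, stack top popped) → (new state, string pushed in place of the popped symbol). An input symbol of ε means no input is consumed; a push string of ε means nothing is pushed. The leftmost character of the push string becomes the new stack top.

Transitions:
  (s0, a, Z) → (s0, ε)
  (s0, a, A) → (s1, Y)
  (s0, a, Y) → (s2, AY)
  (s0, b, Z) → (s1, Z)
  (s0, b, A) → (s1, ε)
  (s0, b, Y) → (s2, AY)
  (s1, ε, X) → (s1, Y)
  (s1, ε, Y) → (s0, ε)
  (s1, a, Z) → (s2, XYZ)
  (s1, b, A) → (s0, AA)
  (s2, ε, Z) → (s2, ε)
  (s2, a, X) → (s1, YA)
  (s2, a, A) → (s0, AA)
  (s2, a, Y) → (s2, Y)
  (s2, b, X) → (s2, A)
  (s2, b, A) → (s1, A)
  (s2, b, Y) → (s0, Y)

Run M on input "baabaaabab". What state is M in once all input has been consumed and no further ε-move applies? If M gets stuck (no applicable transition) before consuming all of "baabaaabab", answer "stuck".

stuck

(s0, baabaaabab, Z)
  read b, top Z: go to s1, push Z → (s1, aabaaabab, Z)
  read a, top Z: go to s2, push XYZ → (s2, abaaabab, XYZ)
  read a, top X: go to s1, push YA → (s1, baaabab, YAYZ)
  ε-move, top Y: go to s0, push ε → (s0, baaabab, AYZ)
  read b, top A: go to s1, push ε → (s1, aaabab, YZ)
  ε-move, top Y: go to s0, push ε → (s0, aaabab, Z)
  read a, top Z: go to s0, push ε → (s0, aabab, ε)
No transition for (s0, a, top ε); M blocks with input aabab remaining.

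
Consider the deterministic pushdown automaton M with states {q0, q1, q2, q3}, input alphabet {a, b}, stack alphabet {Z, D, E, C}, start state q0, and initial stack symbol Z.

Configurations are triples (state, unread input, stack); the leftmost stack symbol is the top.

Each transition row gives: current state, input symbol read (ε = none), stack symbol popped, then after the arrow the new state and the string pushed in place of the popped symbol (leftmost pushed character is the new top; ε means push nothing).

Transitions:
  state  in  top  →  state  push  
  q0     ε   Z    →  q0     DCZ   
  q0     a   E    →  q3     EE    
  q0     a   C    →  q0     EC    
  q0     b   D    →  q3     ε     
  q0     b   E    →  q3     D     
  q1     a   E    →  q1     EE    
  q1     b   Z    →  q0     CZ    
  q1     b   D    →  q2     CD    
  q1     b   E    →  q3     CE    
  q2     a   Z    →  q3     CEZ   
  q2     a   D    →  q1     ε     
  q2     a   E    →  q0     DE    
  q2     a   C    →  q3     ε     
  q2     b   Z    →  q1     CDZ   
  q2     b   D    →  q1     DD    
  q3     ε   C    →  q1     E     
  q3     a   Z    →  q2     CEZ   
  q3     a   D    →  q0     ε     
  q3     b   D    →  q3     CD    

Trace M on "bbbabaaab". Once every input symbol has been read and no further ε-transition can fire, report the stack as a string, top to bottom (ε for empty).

EEEEEEEEEZ

(q0, bbbabaaab, Z)
  ε-move, top Z: go to q0, push DCZ → (q0, bbbabaaab, DCZ)
  read b, top D: go to q3, push ε → (q3, bbabaaab, CZ)
  ε-move, top C: go to q1, push E → (q1, bbabaaab, EZ)
  read b, top E: go to q3, push CE → (q3, babaaab, CEZ)
  ε-move, top C: go to q1, push E → (q1, babaaab, EEZ)
  read b, top E: go to q3, push CE → (q3, abaaab, CEEZ)
  ε-move, top C: go to q1, push E → (q1, abaaab, EEEZ)
  read a, top E: go to q1, push EE → (q1, baaab, EEEEZ)
  read b, top E: go to q3, push CE → (q3, aaab, CEEEEZ)
  ε-move, top C: go to q1, push E → (q1, aaab, EEEEEZ)
  read a, top E: go to q1, push EE → (q1, aab, EEEEEEZ)
  read a, top E: go to q1, push EE → (q1, ab, EEEEEEEZ)
  read a, top E: go to q1, push EE → (q1, b, EEEEEEEEZ)
  read b, top E: go to q3, push CE → (q3, ε, CEEEEEEEEZ)
  ε-move, top C: go to q1, push E → (q1, ε, EEEEEEEEEZ)
All input consumed in state q1 with stack EEEEEEEEEZ.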